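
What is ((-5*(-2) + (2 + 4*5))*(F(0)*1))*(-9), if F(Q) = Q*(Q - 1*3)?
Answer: 0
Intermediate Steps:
F(Q) = Q*(-3 + Q) (F(Q) = Q*(Q - 3) = Q*(-3 + Q))
((-5*(-2) + (2 + 4*5))*(F(0)*1))*(-9) = ((-5*(-2) + (2 + 4*5))*((0*(-3 + 0))*1))*(-9) = ((10 + (2 + 20))*((0*(-3))*1))*(-9) = ((10 + 22)*(0*1))*(-9) = (32*0)*(-9) = 0*(-9) = 0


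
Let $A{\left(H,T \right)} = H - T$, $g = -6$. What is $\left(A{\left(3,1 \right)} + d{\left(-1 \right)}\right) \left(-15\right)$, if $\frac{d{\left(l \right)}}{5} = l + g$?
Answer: $495$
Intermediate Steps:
$d{\left(l \right)} = -30 + 5 l$ ($d{\left(l \right)} = 5 \left(l - 6\right) = 5 \left(-6 + l\right) = -30 + 5 l$)
$\left(A{\left(3,1 \right)} + d{\left(-1 \right)}\right) \left(-15\right) = \left(\left(3 - 1\right) + \left(-30 + 5 \left(-1\right)\right)\right) \left(-15\right) = \left(\left(3 - 1\right) - 35\right) \left(-15\right) = \left(2 - 35\right) \left(-15\right) = \left(-33\right) \left(-15\right) = 495$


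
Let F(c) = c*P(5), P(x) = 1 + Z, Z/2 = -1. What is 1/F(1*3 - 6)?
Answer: ⅓ ≈ 0.33333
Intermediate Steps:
Z = -2 (Z = 2*(-1) = -2)
P(x) = -1 (P(x) = 1 - 2 = -1)
F(c) = -c (F(c) = c*(-1) = -c)
1/F(1*3 - 6) = 1/(-(1*3 - 6)) = 1/(-(3 - 6)) = 1/(-1*(-3)) = 1/3 = ⅓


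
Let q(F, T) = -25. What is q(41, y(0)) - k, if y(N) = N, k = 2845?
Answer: -2870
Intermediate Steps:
q(41, y(0)) - k = -25 - 1*2845 = -25 - 2845 = -2870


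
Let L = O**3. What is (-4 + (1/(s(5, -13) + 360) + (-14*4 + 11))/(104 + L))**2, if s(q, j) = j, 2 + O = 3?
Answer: 26035113316/1327509225 ≈ 19.612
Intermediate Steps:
O = 1 (O = -2 + 3 = 1)
L = 1 (L = 1**3 = 1)
(-4 + (1/(s(5, -13) + 360) + (-14*4 + 11))/(104 + L))**2 = (-4 + (1/(-13 + 360) + (-14*4 + 11))/(104 + 1))**2 = (-4 + (1/347 + (-56 + 11))/105)**2 = (-4 + (1/347 - 45)*(1/105))**2 = (-4 - 15614/347*1/105)**2 = (-4 - 15614/36435)**2 = (-161354/36435)**2 = 26035113316/1327509225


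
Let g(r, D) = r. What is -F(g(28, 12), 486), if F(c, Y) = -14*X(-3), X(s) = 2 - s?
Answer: 70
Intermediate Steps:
F(c, Y) = -70 (F(c, Y) = -14*(2 - 1*(-3)) = -14*(2 + 3) = -14*5 = -70)
-F(g(28, 12), 486) = -1*(-70) = 70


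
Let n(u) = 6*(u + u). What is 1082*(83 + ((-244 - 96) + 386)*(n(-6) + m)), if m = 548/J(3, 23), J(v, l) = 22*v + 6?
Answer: -28034620/9 ≈ -3.1150e+6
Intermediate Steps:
J(v, l) = 6 + 22*v
n(u) = 12*u (n(u) = 6*(2*u) = 12*u)
m = 137/18 (m = 548/(6 + 22*3) = 548/(6 + 66) = 548/72 = 548*(1/72) = 137/18 ≈ 7.6111)
1082*(83 + ((-244 - 96) + 386)*(n(-6) + m)) = 1082*(83 + ((-244 - 96) + 386)*(12*(-6) + 137/18)) = 1082*(83 + (-340 + 386)*(-72 + 137/18)) = 1082*(83 + 46*(-1159/18)) = 1082*(83 - 26657/9) = 1082*(-25910/9) = -28034620/9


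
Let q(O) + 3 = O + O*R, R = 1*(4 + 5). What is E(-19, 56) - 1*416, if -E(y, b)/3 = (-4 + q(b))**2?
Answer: -917843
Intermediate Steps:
R = 9 (R = 1*9 = 9)
q(O) = -3 + 10*O (q(O) = -3 + (O + O*9) = -3 + (O + 9*O) = -3 + 10*O)
E(y, b) = -3*(-7 + 10*b)**2 (E(y, b) = -3*(-4 + (-3 + 10*b))**2 = -3*(-7 + 10*b)**2)
E(-19, 56) - 1*416 = -3*(-7 + 10*56)**2 - 1*416 = -3*(-7 + 560)**2 - 416 = -3*553**2 - 416 = -3*305809 - 416 = -917427 - 416 = -917843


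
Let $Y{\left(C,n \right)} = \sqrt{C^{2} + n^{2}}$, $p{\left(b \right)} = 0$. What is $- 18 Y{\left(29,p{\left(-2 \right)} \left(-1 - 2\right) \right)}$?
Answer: $-522$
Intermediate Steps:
$- 18 Y{\left(29,p{\left(-2 \right)} \left(-1 - 2\right) \right)} = - 18 \sqrt{29^{2} + \left(0 \left(-1 - 2\right)\right)^{2}} = - 18 \sqrt{841 + \left(0 \left(-3\right)\right)^{2}} = - 18 \sqrt{841 + 0^{2}} = - 18 \sqrt{841 + 0} = - 18 \sqrt{841} = \left(-18\right) 29 = -522$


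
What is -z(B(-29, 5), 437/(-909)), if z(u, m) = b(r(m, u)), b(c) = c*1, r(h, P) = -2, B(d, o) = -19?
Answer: 2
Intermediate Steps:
b(c) = c
z(u, m) = -2
-z(B(-29, 5), 437/(-909)) = -1*(-2) = 2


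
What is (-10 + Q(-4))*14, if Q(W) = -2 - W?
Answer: -112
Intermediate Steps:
(-10 + Q(-4))*14 = (-10 + (-2 - 1*(-4)))*14 = (-10 + (-2 + 4))*14 = (-10 + 2)*14 = -8*14 = -112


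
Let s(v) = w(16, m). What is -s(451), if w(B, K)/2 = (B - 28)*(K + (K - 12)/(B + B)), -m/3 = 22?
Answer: -3285/2 ≈ -1642.5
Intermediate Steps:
m = -66 (m = -3*22 = -66)
w(B, K) = 2*(-28 + B)*(K + (-12 + K)/(2*B)) (w(B, K) = 2*((B - 28)*(K + (K - 12)/(B + B))) = 2*((-28 + B)*(K + (-12 + K)/((2*B)))) = 2*((-28 + B)*(K + (-12 + K)*(1/(2*B)))) = 2*((-28 + B)*(K + (-12 + K)/(2*B))) = 2*(-28 + B)*(K + (-12 + K)/(2*B)))
s(v) = 3285/2 (s(v) = (336 - 28*(-66) - 1*16*(12 + 55*(-66) - 2*16*(-66)))/16 = (336 + 1848 - 1*16*(12 - 3630 + 2112))/16 = (336 + 1848 - 1*16*(-1506))/16 = (336 + 1848 + 24096)/16 = (1/16)*26280 = 3285/2)
-s(451) = -1*3285/2 = -3285/2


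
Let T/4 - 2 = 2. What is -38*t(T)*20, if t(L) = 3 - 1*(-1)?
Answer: -3040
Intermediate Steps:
T = 16 (T = 8 + 4*2 = 8 + 8 = 16)
t(L) = 4 (t(L) = 3 + 1 = 4)
-38*t(T)*20 = -38*4*20 = -152*20 = -3040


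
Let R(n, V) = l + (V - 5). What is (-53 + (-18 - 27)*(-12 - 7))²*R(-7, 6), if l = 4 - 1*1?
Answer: 2572816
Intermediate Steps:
l = 3 (l = 4 - 1 = 3)
R(n, V) = -2 + V (R(n, V) = 3 + (V - 5) = 3 + (-5 + V) = -2 + V)
(-53 + (-18 - 27)*(-12 - 7))²*R(-7, 6) = (-53 + (-18 - 27)*(-12 - 7))²*(-2 + 6) = (-53 - 45*(-19))²*4 = (-53 + 855)²*4 = 802²*4 = 643204*4 = 2572816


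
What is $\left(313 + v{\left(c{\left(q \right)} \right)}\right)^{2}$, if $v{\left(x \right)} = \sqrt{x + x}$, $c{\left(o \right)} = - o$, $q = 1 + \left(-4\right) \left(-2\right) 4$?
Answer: $\left(313 + i \sqrt{66}\right)^{2} \approx 97903.0 + 5085.6 i$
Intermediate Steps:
$q = 33$ ($q = 1 + 8 \cdot 4 = 1 + 32 = 33$)
$v{\left(x \right)} = \sqrt{2} \sqrt{x}$ ($v{\left(x \right)} = \sqrt{2 x} = \sqrt{2} \sqrt{x}$)
$\left(313 + v{\left(c{\left(q \right)} \right)}\right)^{2} = \left(313 + \sqrt{2} \sqrt{\left(-1\right) 33}\right)^{2} = \left(313 + \sqrt{2} \sqrt{-33}\right)^{2} = \left(313 + \sqrt{2} i \sqrt{33}\right)^{2} = \left(313 + i \sqrt{66}\right)^{2}$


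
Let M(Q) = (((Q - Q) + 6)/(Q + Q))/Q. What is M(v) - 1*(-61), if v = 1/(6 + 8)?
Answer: 649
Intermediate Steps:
v = 1/14 ≈ 0.071429
M(Q) = 3/Q**2 (M(Q) = ((0 + 6)/((2*Q)))/Q = (6*(1/(2*Q)))/Q = (3/Q)/Q = 3/Q**2)
M(v) - 1*(-61) = 3/14**(-2) - 1*(-61) = 3*196 + 61 = 588 + 61 = 649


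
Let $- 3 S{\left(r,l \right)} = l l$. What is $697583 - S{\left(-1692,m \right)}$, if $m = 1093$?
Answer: $\frac{3287398}{3} \approx 1.0958 \cdot 10^{6}$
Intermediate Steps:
$S{\left(r,l \right)} = - \frac{l^{2}}{3}$ ($S{\left(r,l \right)} = - \frac{l l}{3} = - \frac{l^{2}}{3}$)
$697583 - S{\left(-1692,m \right)} = 697583 - - \frac{1093^{2}}{3} = 697583 - \left(- \frac{1}{3}\right) 1194649 = 697583 - - \frac{1194649}{3} = 697583 + \frac{1194649}{3} = \frac{3287398}{3}$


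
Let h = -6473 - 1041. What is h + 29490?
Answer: 21976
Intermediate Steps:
h = -7514
h + 29490 = -7514 + 29490 = 21976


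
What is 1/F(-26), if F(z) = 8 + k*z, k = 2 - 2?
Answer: ⅛ ≈ 0.12500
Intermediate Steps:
k = 0
F(z) = 8 (F(z) = 8 + 0*z = 8 + 0 = 8)
1/F(-26) = 1/8 = ⅛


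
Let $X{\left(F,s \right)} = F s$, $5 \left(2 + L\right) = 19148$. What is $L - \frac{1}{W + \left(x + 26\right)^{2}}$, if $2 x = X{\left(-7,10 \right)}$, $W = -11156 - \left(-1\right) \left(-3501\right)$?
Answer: $\frac{278955493}{72880} \approx 3827.6$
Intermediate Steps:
$L = \frac{19138}{5}$ ($L = -2 + \frac{1}{5} \cdot 19148 = -2 + \frac{19148}{5} = \frac{19138}{5} \approx 3827.6$)
$W = -14657$ ($W = -11156 - 3501 = -14657$)
$x = -35$ ($x = \frac{\left(-7\right) 10}{2} = \frac{1}{2} \left(-70\right) = -35$)
$L - \frac{1}{W + \left(x + 26\right)^{2}} = \frac{19138}{5} - \frac{1}{-14657 + \left(-35 + 26\right)^{2}} = \frac{19138}{5} - \frac{1}{-14657 + \left(-9\right)^{2}} = \frac{19138}{5} - \frac{1}{-14657 + 81} = \frac{19138}{5} - \frac{1}{-14576} = \frac{19138}{5} - - \frac{1}{14576} = \frac{19138}{5} + \frac{1}{14576} = \frac{278955493}{72880}$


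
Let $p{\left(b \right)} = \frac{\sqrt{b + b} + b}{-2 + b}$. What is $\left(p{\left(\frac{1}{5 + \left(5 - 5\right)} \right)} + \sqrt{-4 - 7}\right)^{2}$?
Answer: $\frac{\left(1 + \sqrt{10} - 9 i \sqrt{11}\right)^{2}}{81} \approx -10.786 - 3.0677 i$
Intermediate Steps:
$p{\left(b \right)} = \frac{b + \sqrt{2} \sqrt{b}}{-2 + b}$ ($p{\left(b \right)} = \frac{\sqrt{2 b} + b}{-2 + b} = \frac{\sqrt{2} \sqrt{b} + b}{-2 + b} = \frac{b + \sqrt{2} \sqrt{b}}{-2 + b}$)
$\left(p{\left(\frac{1}{5 + \left(5 - 5\right)} \right)} + \sqrt{-4 - 7}\right)^{2} = \left(\frac{\frac{1}{5 + \left(5 - 5\right)} + \sqrt{2} \sqrt{\frac{1}{5 + \left(5 - 5\right)}}}{-2 + \frac{1}{5 + \left(5 - 5\right)}} + \sqrt{-4 - 7}\right)^{2} = \left(\frac{\frac{1}{5 + \left(5 - 5\right)} + \sqrt{2} \sqrt{\frac{1}{5 + \left(5 - 5\right)}}}{-2 + \frac{1}{5 + \left(5 - 5\right)}} + \sqrt{-11}\right)^{2} = \left(\frac{\frac{1}{5 + 0} + \sqrt{2} \sqrt{\frac{1}{5 + 0}}}{-2 + \frac{1}{5 + 0}} + i \sqrt{11}\right)^{2} = \left(\frac{\frac{1}{5} + \sqrt{2} \sqrt{\frac{1}{5}}}{-2 + \frac{1}{5}} + i \sqrt{11}\right)^{2} = \left(\frac{\frac{1}{5} + \frac{\sqrt{2}}{\sqrt{5}}}{-2 + \frac{1}{5}} + i \sqrt{11}\right)^{2} = \left(\frac{\frac{1}{5} + \sqrt{2} \frac{\sqrt{5}}{5}}{- \frac{9}{5}} + i \sqrt{11}\right)^{2} = \left(- \frac{5 \left(\frac{1}{5} + \frac{\sqrt{10}}{5}\right)}{9} + i \sqrt{11}\right)^{2} = \left(\left(- \frac{1}{9} - \frac{\sqrt{10}}{9}\right) + i \sqrt{11}\right)^{2} = \left(- \frac{1}{9} - \frac{\sqrt{10}}{9} + i \sqrt{11}\right)^{2}$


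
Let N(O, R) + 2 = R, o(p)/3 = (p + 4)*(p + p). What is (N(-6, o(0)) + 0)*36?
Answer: -72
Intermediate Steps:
o(p) = 6*p*(4 + p) (o(p) = 3*((p + 4)*(p + p)) = 3*((4 + p)*(2*p)) = 3*(2*p*(4 + p)) = 6*p*(4 + p))
N(O, R) = -2 + R
(N(-6, o(0)) + 0)*36 = ((-2 + 6*0*(4 + 0)) + 0)*36 = ((-2 + 6*0*4) + 0)*36 = ((-2 + 0) + 0)*36 = (-2 + 0)*36 = -2*36 = -72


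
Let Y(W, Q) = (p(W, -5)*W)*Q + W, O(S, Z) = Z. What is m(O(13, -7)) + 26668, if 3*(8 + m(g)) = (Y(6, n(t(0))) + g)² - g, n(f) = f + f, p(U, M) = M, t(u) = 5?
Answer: 170588/3 ≈ 56863.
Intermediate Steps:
n(f) = 2*f
Y(W, Q) = W - 5*Q*W (Y(W, Q) = (-5*W)*Q + W = -5*Q*W + W = W - 5*Q*W)
m(g) = -8 - g/3 + (-294 + g)²/3 (m(g) = -8 + ((6*(1 - 10*5) + g)² - g)/3 = -8 + ((6*(1 - 5*10) + g)² - g)/3 = -8 + ((6*(1 - 50) + g)² - g)/3 = -8 + ((6*(-49) + g)² - g)/3 = -8 + ((-294 + g)² - g)/3 = -8 + (-g/3 + (-294 + g)²/3) = -8 - g/3 + (-294 + g)²/3)
m(O(13, -7)) + 26668 = (-8 - ⅓*(-7) + (-294 - 7)²/3) + 26668 = (-8 + 7/3 + (⅓)*(-301)²) + 26668 = (-8 + 7/3 + (⅓)*90601) + 26668 = (-8 + 7/3 + 90601/3) + 26668 = 90584/3 + 26668 = 170588/3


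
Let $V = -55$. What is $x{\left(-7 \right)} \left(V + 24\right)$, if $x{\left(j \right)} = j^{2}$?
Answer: $-1519$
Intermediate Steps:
$x{\left(-7 \right)} \left(V + 24\right) = \left(-7\right)^{2} \left(-55 + 24\right) = 49 \left(-31\right) = -1519$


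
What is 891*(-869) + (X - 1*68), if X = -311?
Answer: -774658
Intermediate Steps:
891*(-869) + (X - 1*68) = 891*(-869) + (-311 - 1*68) = -774279 + (-311 - 68) = -774279 - 379 = -774658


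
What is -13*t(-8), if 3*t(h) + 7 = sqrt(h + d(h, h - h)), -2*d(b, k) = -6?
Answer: 91/3 - 13*I*sqrt(5)/3 ≈ 30.333 - 9.6896*I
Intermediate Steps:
d(b, k) = 3 (d(b, k) = -1/2*(-6) = 3)
t(h) = -7/3 + sqrt(3 + h)/3 (t(h) = -7/3 + sqrt(h + 3)/3 = -7/3 + sqrt(3 + h)/3)
-13*t(-8) = -13*(-7/3 + sqrt(3 - 8)/3) = -13*(-7/3 + sqrt(-5)/3) = -13*(-7/3 + (I*sqrt(5))/3) = -13*(-7/3 + I*sqrt(5)/3) = 91/3 - 13*I*sqrt(5)/3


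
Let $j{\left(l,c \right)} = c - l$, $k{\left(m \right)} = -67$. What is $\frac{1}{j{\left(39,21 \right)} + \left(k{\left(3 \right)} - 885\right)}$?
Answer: $- \frac{1}{970} \approx -0.0010309$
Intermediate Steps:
$\frac{1}{j{\left(39,21 \right)} + \left(k{\left(3 \right)} - 885\right)} = \frac{1}{\left(21 - 39\right) - 952} = \frac{1}{-18 - 952} = \frac{1}{-970} = - \frac{1}{970}$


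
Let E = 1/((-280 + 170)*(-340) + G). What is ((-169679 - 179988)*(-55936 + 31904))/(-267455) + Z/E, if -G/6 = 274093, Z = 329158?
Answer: -141486087219983964/267455 ≈ -5.2901e+11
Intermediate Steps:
G = -1644558 (G = -6*274093 = -1644558)
E = -1/1607158 (E = 1/((-280 + 170)*(-340) - 1644558) = 1/(-110*(-340) - 1644558) = 1/(37400 - 1644558) = 1/(-1607158) = -1/1607158 ≈ -6.2222e-7)
((-169679 - 179988)*(-55936 + 31904))/(-267455) + Z/E = ((-169679 - 179988)*(-55936 + 31904))/(-267455) + 329158/(-1/1607158) = -349667*(-24032)*(-1/267455) + 329158*(-1607158) = 8403197344*(-1/267455) - 529008912964 = -8403197344/267455 - 529008912964 = -141486087219983964/267455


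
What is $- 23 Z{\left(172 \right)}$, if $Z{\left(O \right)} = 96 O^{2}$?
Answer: $-65321472$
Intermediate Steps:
$- 23 Z{\left(172 \right)} = - 23 \cdot 96 \cdot 172^{2} = - 23 \cdot 96 \cdot 29584 = \left(-23\right) 2840064 = -65321472$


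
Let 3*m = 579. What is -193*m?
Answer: -37249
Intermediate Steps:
m = 193 (m = (1/3)*579 = 193)
-193*m = -193*193 = -37249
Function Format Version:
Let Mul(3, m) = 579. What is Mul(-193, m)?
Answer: -37249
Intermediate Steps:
m = 193 (m = Mul(Rational(1, 3), 579) = 193)
Mul(-193, m) = Mul(-193, 193) = -37249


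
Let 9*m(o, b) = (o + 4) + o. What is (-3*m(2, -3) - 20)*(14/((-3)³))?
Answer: 952/81 ≈ 11.753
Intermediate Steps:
m(o, b) = 4/9 + 2*o/9 (m(o, b) = ((o + 4) + o)/9 = ((4 + o) + o)/9 = (4 + 2*o)/9 = 4/9 + 2*o/9)
(-3*m(2, -3) - 20)*(14/((-3)³)) = (-3*(4/9 + (2/9)*2) - 20)*(14/((-3)³)) = (-3*(4/9 + 4/9) - 20)*(14/(-27)) = (-3*8/9 - 20)*(14*(-1/27)) = (-8/3 - 20)*(-14/27) = -68/3*(-14/27) = 952/81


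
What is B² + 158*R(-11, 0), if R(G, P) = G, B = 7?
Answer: -1689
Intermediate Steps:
B² + 158*R(-11, 0) = 7² + 158*(-11) = 49 - 1738 = -1689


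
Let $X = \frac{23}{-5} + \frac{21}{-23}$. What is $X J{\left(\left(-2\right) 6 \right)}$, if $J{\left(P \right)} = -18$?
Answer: $\frac{11412}{115} \approx 99.235$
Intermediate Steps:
$X = - \frac{634}{115}$ ($X = 23 \left(- \frac{1}{5}\right) + 21 \left(- \frac{1}{23}\right) = - \frac{23}{5} - \frac{21}{23} = - \frac{634}{115} \approx -5.513$)
$X J{\left(\left(-2\right) 6 \right)} = \left(- \frac{634}{115}\right) \left(-18\right) = \frac{11412}{115}$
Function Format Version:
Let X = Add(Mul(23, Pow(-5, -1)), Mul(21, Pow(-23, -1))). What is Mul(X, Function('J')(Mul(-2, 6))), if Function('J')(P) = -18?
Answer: Rational(11412, 115) ≈ 99.235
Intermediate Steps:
X = Rational(-634, 115) (X = Add(Mul(23, Rational(-1, 5)), Mul(21, Rational(-1, 23))) = Add(Rational(-23, 5), Rational(-21, 23)) = Rational(-634, 115) ≈ -5.5130)
Mul(X, Function('J')(Mul(-2, 6))) = Mul(Rational(-634, 115), -18) = Rational(11412, 115)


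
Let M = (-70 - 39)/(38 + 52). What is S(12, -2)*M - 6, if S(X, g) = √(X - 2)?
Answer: -6 - 109*√10/90 ≈ -9.8299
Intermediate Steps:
M = -109/90 ≈ -1.2111
S(X, g) = √(-2 + X)
S(12, -2)*M - 6 = √(-2 + 12)*(-109/90) - 6 = √10*(-109/90) - 6 = -109*√10/90 - 6 = -6 - 109*√10/90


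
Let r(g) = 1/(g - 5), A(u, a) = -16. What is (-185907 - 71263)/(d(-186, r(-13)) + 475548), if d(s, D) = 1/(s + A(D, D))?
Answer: -10389668/19212139 ≈ -0.54079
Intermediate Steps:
r(g) = 1/(-5 + g)
d(s, D) = 1/(-16 + s) (d(s, D) = 1/(s - 16) = 1/(-16 + s))
(-185907 - 71263)/(d(-186, r(-13)) + 475548) = (-185907 - 71263)/(1/(-16 - 186) + 475548) = -257170/(1/(-202) + 475548) = -257170/(-1/202 + 475548) = -257170/96060695/202 = -257170*202/96060695 = -10389668/19212139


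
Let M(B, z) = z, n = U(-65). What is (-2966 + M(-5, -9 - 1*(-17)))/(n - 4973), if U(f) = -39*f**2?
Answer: 1479/84874 ≈ 0.017426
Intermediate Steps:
n = -164775 (n = -39*(-65)**2 = -39*4225 = -164775)
(-2966 + M(-5, -9 - 1*(-17)))/(n - 4973) = (-2966 + (-9 - 1*(-17)))/(-164775 - 4973) = (-2966 + (-9 + 17))/(-169748) = (-2966 + 8)*(-1/169748) = -2958*(-1/169748) = 1479/84874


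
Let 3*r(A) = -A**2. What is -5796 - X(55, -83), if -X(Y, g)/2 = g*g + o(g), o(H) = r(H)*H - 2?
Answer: 1167508/3 ≈ 3.8917e+5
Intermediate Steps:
r(A) = -A**2/3 (r(A) = (-A**2)/3 = -A**2/3)
o(H) = -2 - H**3/3 (o(H) = (-H**2/3)*H - 2 = -H**3/3 - 2 = -2 - H**3/3)
X(Y, g) = 4 - 2*g**2 + 2*g**3/3 (X(Y, g) = -2*(g*g + (-2 - g**3/3)) = -2*(g**2 + (-2 - g**3/3)) = -2*(-2 + g**2 - g**3/3) = 4 - 2*g**2 + 2*g**3/3)
-5796 - X(55, -83) = -5796 - (4 - 2*(-83)**2 + (2/3)*(-83)**3) = -5796 - (4 - 2*6889 + (2/3)*(-571787)) = -5796 - (4 - 13778 - 1143574/3) = -5796 - 1*(-1184896/3) = -5796 + 1184896/3 = 1167508/3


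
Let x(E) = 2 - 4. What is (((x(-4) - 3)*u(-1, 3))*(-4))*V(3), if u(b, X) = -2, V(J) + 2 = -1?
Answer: 120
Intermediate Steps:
V(J) = -3 (V(J) = -2 - 1 = -3)
x(E) = -2
(((x(-4) - 3)*u(-1, 3))*(-4))*V(3) = (((-2 - 3)*(-2))*(-4))*(-3) = (-5*(-2)*(-4))*(-3) = (10*(-4))*(-3) = -40*(-3) = 120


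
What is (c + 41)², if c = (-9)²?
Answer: 14884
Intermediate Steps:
c = 81
(c + 41)² = (81 + 41)² = 122² = 14884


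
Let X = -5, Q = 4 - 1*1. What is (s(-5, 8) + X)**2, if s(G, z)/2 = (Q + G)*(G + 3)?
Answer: 9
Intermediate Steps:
Q = 3 (Q = 4 - 1 = 3)
s(G, z) = 2*(3 + G)**2 (s(G, z) = 2*((3 + G)*(G + 3)) = 2*((3 + G)*(3 + G)) = 2*(3 + G)**2)
(s(-5, 8) + X)**2 = ((18 + 2*(-5)**2 + 12*(-5)) - 5)**2 = ((18 + 2*25 - 60) - 5)**2 = ((18 + 50 - 60) - 5)**2 = (8 - 5)**2 = 3**2 = 9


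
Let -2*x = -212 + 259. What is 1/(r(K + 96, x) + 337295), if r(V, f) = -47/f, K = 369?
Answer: 1/337297 ≈ 2.9647e-6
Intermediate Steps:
x = -47/2 (x = -(-212 + 259)/2 = -1/2*47 = -47/2 ≈ -23.500)
1/(r(K + 96, x) + 337295) = 1/(-47/(-47/2) + 337295) = 1/(-47*(-2/47) + 337295) = 1/(2 + 337295) = 1/337297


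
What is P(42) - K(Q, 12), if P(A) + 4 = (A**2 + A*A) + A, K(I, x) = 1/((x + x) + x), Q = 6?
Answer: 128375/36 ≈ 3566.0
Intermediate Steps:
K(I, x) = 1/(3*x) (K(I, x) = 1/(2*x + x) = 1/(3*x))
P(A) = -4 + A + 2*A**2 (P(A) = -4 + ((A**2 + A*A) + A) = -4 + ((A**2 + A**2) + A) = -4 + (2*A**2 + A) = -4 + (A + 2*A**2) = -4 + A + 2*A**2)
P(42) - K(Q, 12) = (-4 + 42 + 2*42**2) - 1/(3*12) = (-4 + 42 + 2*1764) - 1/(3*12) = (-4 + 42 + 3528) - 1*1/36 = 3566 - 1/36 = 128375/36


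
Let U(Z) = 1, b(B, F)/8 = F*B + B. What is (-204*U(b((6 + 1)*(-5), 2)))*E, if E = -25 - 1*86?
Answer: 22644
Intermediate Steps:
b(B, F) = 8*B + 8*B*F (b(B, F) = 8*(F*B + B) = 8*(B*F + B) = 8*(B + B*F) = 8*B + 8*B*F)
E = -111 (E = -25 - 86 = -111)
(-204*U(b((6 + 1)*(-5), 2)))*E = -204*1*(-111) = -204*(-111) = 22644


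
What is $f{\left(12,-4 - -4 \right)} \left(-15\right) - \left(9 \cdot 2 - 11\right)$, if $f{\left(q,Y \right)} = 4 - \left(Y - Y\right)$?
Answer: $-67$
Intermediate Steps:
$f{\left(q,Y \right)} = 4$ ($f{\left(q,Y \right)} = 4 - 0 = 4 + 0 = 4$)
$f{\left(12,-4 - -4 \right)} \left(-15\right) - \left(9 \cdot 2 - 11\right) = 4 \left(-15\right) - \left(9 \cdot 2 - 11\right) = -60 - \left(18 - 11\right) = -60 - 7 = -67$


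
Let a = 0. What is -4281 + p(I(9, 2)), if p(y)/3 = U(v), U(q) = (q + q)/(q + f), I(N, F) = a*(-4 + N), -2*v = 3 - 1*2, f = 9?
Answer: -72783/17 ≈ -4281.4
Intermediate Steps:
v = -½ (v = -(3 - 1*2)/2 = -(3 - 2)/2 = -½*1 = -½ ≈ -0.50000)
I(N, F) = 0 (I(N, F) = 0*(-4 + N) = 0)
U(q) = 2*q/(9 + q) (U(q) = (q + q)/(q + 9) = (2*q)/(9 + q) = 2*q/(9 + q))
p(y) = -6/17 (p(y) = 3*(2*(-½)/(9 - ½)) = 3*(2*(-½)/(17/2)) = 3*(2*(-½)*(2/17)) = 3*(-2/17) = -6/17)
-4281 + p(I(9, 2)) = -4281 - 6/17 = -72783/17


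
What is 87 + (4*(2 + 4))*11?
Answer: 351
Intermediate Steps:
87 + (4*(2 + 4))*11 = 87 + (4*6)*11 = 87 + 24*11 = 87 + 264 = 351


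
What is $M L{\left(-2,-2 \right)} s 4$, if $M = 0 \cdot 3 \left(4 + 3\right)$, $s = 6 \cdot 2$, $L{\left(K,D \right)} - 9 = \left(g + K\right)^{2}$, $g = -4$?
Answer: $0$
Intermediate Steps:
$L{\left(K,D \right)} = 9 + \left(-4 + K\right)^{2}$
$s = 12$
$M = 0$ ($M = 0 \cdot 7 = 0$)
$M L{\left(-2,-2 \right)} s 4 = 0 \left(9 + \left(-4 - 2\right)^{2}\right) 12 \cdot 4 = 0 \left(9 + \left(-6\right)^{2}\right) 48 = 0 \left(9 + 36\right) 48 = 0 \cdot 45 \cdot 48 = 0 \cdot 48 = 0$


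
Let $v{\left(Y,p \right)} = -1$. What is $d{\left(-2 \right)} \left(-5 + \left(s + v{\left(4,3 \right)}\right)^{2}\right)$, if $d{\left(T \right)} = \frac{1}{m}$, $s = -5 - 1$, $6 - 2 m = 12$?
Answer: $- \frac{44}{3} \approx -14.667$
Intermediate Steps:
$m = -3$ ($m = 3 - 6 = -3$)
$s = -6$
$d{\left(T \right)} = - \frac{1}{3}$ ($d{\left(T \right)} = \frac{1}{-3} = - \frac{1}{3}$)
$d{\left(-2 \right)} \left(-5 + \left(s + v{\left(4,3 \right)}\right)^{2}\right) = - \frac{-5 + \left(-6 - 1\right)^{2}}{3} = - \frac{-5 + \left(-7\right)^{2}}{3} = - \frac{-5 + 49}{3} = \left(- \frac{1}{3}\right) 44 = - \frac{44}{3}$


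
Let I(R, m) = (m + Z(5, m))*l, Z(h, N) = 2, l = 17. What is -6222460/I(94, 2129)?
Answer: -6222460/36227 ≈ -171.76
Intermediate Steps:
I(R, m) = 34 + 17*m (I(R, m) = (m + 2)*17 = (2 + m)*17 = 34 + 17*m)
-6222460/I(94, 2129) = -6222460/(34 + 17*2129) = -6222460/(34 + 36193) = -6222460/36227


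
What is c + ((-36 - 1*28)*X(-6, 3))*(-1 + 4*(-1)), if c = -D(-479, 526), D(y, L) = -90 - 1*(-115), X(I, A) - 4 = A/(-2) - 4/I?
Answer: 2965/3 ≈ 988.33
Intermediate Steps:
X(I, A) = 4 - 4/I - A/2 (X(I, A) = 4 + (A/(-2) - 4/I) = 4 + (A*(-½) - 4/I) = 4 + (-A/2 - 4/I) = 4 + (-4/I - A/2) = 4 - 4/I - A/2)
D(y, L) = 25 (D(y, L) = -90 + 115 = 25)
c = -25 (c = -1*25 = -25)
c + ((-36 - 1*28)*X(-6, 3))*(-1 + 4*(-1)) = -25 + ((-36 - 1*28)*(4 - 4/(-6) - ½*3))*(-1 + 4*(-1)) = -25 + ((-36 - 28)*(4 - 4*(-⅙) - 3/2))*(-1 - 4) = -25 - 64*(4 + ⅔ - 3/2)*(-5) = -25 - 64*19/6*(-5) = -25 - 608/3*(-5) = -25 + 3040/3 = 2965/3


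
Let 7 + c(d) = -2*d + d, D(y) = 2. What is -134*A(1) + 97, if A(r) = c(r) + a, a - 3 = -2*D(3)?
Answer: 1303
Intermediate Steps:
c(d) = -7 - d (c(d) = -7 + (-2*d + d) = -7 - d)
a = -1 (a = 3 - 2*2 = 3 - 4 = -1)
A(r) = -8 - r (A(r) = (-7 - r) - 1 = -8 - r)
-134*A(1) + 97 = -134*(-8 - 1*1) + 97 = -134*(-8 - 1) + 97 = -134*(-9) + 97 = 1206 + 97 = 1303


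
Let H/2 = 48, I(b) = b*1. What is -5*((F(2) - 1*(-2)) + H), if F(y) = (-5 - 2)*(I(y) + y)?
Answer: -350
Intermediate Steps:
I(b) = b
F(y) = -14*y (F(y) = (-5 - 2)*(y + y) = -14*y)
H = 96 (H = 2*48 = 96)
-5*((F(2) - 1*(-2)) + H) = -5*((-14*2 - 1*(-2)) + 96) = -5*((-28 + 2) + 96) = -5*(-26 + 96) = -5*70 = -350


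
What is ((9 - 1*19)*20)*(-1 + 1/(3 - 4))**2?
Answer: -800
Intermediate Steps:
((9 - 1*19)*20)*(-1 + 1/(3 - 4))**2 = ((9 - 19)*20)*(-1 + 1/(-1))**2 = (-10*20)*(-1 - 1)**2 = -200*(-2)**2 = -200*4 = -800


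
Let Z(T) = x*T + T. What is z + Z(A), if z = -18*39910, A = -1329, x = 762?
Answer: -1732407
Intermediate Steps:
z = -718380
Z(T) = 763*T (Z(T) = 762*T + T = 763*T)
z + Z(A) = -718380 + 763*(-1329) = -718380 - 1014027 = -1732407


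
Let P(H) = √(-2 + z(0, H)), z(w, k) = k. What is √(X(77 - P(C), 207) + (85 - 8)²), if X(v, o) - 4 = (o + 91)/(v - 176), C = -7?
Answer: √(15852204630 + 243615*I)/1635 ≈ 77.006 + 0.00059171*I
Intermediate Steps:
P(H) = √(-2 + H)
X(v, o) = 4 + (91 + o)/(-176 + v) (X(v, o) = 4 + (o + 91)/(v - 176) = 4 + (91 + o)/(-176 + v))
√(X(77 - P(C), 207) + (85 - 8)²) = √((-613 + 207 + 4*(77 - √(-2 - 7)))/(-176 + (77 - √(-2 - 7))) + (85 - 8)²) = √((-613 + 207 + 4*(77 - √(-9)))/(-176 + (77 - √(-9))) + 77²) = √((-613 + 207 + 4*(77 - 3*I))/(-176 + (77 - 3*I)) + 5929) = √((-613 + 207 + (308 - 12*I))/(-99 - 3*I) + 5929) = √(((-99 + 3*I)/9810)*(-98 - 12*I) + 5929) = √((-99 + 3*I)*(-98 - 12*I)/9810 + 5929) = √(5929 + (-99 + 3*I)*(-98 - 12*I)/9810)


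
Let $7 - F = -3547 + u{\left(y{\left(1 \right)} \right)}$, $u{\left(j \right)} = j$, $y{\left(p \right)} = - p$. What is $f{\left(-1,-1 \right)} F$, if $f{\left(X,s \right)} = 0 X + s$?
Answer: $-3555$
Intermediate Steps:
$f{\left(X,s \right)} = s$ ($f{\left(X,s \right)} = 0 + s = s$)
$F = 3555$ ($F = 7 - \left(-3547 - 1\right) = 7 - -3548 = 7 + 3548 = 3555$)
$f{\left(-1,-1 \right)} F = \left(-1\right) 3555 = -3555$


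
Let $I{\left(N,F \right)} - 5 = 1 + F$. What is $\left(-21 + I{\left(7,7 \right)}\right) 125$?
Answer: $-1000$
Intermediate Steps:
$I{\left(N,F \right)} = 6 + F$ ($I{\left(N,F \right)} = 5 + \left(1 + F\right) = 6 + F$)
$\left(-21 + I{\left(7,7 \right)}\right) 125 = \left(-21 + \left(6 + 7\right)\right) 125 = \left(-21 + 13\right) 125 = \left(-8\right) 125 = -1000$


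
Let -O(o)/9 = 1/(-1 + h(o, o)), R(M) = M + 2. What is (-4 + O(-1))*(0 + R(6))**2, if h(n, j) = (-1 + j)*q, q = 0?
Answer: 320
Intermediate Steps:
R(M) = 2 + M
h(n, j) = 0 (h(n, j) = (-1 + j)*0 = 0)
O(o) = 9 (O(o) = -9/(-1 + 0) = -9/(-1) = -9*(-1) = 9)
(-4 + O(-1))*(0 + R(6))**2 = (-4 + 9)*(0 + (2 + 6))**2 = 5*(0 + 8)**2 = 5*8**2 = 5*64 = 320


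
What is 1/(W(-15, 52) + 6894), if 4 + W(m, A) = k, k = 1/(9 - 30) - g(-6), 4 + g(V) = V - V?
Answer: 21/144773 ≈ 0.00014505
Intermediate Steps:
g(V) = -4 (g(V) = -4 + (V - V) = -4 + 0 = -4)
k = 83/21 (k = 1/(9 - 30) - 1*(-4) = 1/(-21) + 4 = -1/21 + 4 = 83/21 ≈ 3.9524)
W(m, A) = -1/21 (W(m, A) = -4 + 83/21 = -1/21)
1/(W(-15, 52) + 6894) = 1/(-1/21 + 6894) = 1/(144773/21) = 21/144773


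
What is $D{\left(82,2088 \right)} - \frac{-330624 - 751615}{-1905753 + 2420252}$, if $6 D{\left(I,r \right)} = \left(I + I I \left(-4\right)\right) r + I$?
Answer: $- \frac{14402765997008}{1543497} \approx -9.3313 \cdot 10^{6}$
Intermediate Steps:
$D{\left(I,r \right)} = \frac{I}{6} + \frac{r \left(I - 4 I^{2}\right)}{6}$ ($D{\left(I,r \right)} = \frac{\left(I + I I \left(-4\right)\right) r + I}{6} = \frac{\left(I + I^{2} \left(-4\right)\right) r + I}{6} = \frac{\left(I - 4 I^{2}\right) r + I}{6} = \frac{r \left(I - 4 I^{2}\right) + I}{6} = \frac{I + r \left(I - 4 I^{2}\right)}{6} = \frac{I}{6} + \frac{r \left(I - 4 I^{2}\right)}{6}$)
$D{\left(82,2088 \right)} - \frac{-330624 - 751615}{-1905753 + 2420252} = \frac{1}{6} \cdot 82 \left(1 + 2088 - 328 \cdot 2088\right) - \frac{-330624 - 751615}{-1905753 + 2420252} = \frac{1}{6} \cdot 82 \left(1 + 2088 - 684864\right) - - \frac{1082239}{514499} = \frac{1}{6} \cdot 82 \left(-682775\right) - \left(-1082239\right) \frac{1}{514499} = - \frac{27993775}{3} - - \frac{1082239}{514499} = - \frac{27993775}{3} + \frac{1082239}{514499} = - \frac{14402765997008}{1543497}$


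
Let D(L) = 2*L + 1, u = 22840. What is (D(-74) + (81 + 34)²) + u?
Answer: 35918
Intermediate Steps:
D(L) = 1 + 2*L
(D(-74) + (81 + 34)²) + u = ((1 + 2*(-74)) + (81 + 34)²) + 22840 = ((1 - 148) + 115²) + 22840 = (-147 + 13225) + 22840 = 13078 + 22840 = 35918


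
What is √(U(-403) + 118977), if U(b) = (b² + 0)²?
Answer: 43*√14265442 ≈ 1.6241e+5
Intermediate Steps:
U(b) = b⁴ (U(b) = (b²)² = b⁴)
√(U(-403) + 118977) = √((-403)⁴ + 118977) = √(26376683281 + 118977) = √26376802258 = 43*√14265442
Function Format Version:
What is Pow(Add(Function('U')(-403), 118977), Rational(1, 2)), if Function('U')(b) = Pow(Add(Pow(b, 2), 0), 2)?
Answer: Mul(43, Pow(14265442, Rational(1, 2))) ≈ 1.6241e+5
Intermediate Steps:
Function('U')(b) = Pow(b, 4) (Function('U')(b) = Pow(Pow(b, 2), 2) = Pow(b, 4))
Pow(Add(Function('U')(-403), 118977), Rational(1, 2)) = Pow(Add(Pow(-403, 4), 118977), Rational(1, 2)) = Pow(Add(26376683281, 118977), Rational(1, 2)) = Pow(26376802258, Rational(1, 2)) = Mul(43, Pow(14265442, Rational(1, 2)))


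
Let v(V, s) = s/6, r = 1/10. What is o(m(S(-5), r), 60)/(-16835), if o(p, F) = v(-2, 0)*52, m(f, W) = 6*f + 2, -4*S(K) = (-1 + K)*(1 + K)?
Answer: 0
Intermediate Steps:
r = 1/10 ≈ 0.10000
v(V, s) = s/6 (v(V, s) = s*(1/6) = s/6)
S(K) = -(1 + K)*(-1 + K)/4 (S(K) = -(-1 + K)*(1 + K)/4 = -(1 + K)*(-1 + K)/4)
m(f, W) = 2 + 6*f
o(p, F) = 0 (o(p, F) = ((1/6)*0)*52 = 0*52 = 0)
o(m(S(-5), r), 60)/(-16835) = 0/(-16835) = 0*(-1/16835) = 0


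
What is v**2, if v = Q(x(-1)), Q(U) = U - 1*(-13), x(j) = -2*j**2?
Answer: 121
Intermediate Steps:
Q(U) = 13 + U (Q(U) = U + 13 = 13 + U)
v = 11 (v = 13 - 2*(-1)**2 = 13 - 2*1 = 13 - 2 = 11)
v**2 = 11**2 = 121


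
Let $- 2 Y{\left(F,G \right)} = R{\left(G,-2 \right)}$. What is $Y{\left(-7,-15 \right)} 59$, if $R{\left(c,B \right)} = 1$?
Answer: $- \frac{59}{2} \approx -29.5$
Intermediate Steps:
$Y{\left(F,G \right)} = - \frac{1}{2}$ ($Y{\left(F,G \right)} = \left(- \frac{1}{2}\right) 1 = - \frac{1}{2}$)
$Y{\left(-7,-15 \right)} 59 = \left(- \frac{1}{2}\right) 59 = - \frac{59}{2}$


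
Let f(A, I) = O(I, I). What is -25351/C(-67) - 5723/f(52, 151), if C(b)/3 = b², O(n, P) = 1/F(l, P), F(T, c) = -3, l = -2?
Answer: 231189572/13467 ≈ 17167.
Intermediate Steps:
O(n, P) = -⅓ (O(n, P) = 1/(-3) = -⅓)
f(A, I) = -⅓
C(b) = 3*b²
-25351/C(-67) - 5723/f(52, 151) = -25351/(3*(-67)²) - 5723/(-⅓) = -25351/(3*4489) - 5723*(-3) = -25351/13467 + 17169 = 231189572/13467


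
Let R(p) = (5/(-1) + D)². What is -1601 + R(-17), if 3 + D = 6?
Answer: -1597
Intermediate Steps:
D = 3 (D = -3 + 6 = 3)
R(p) = 4 (R(p) = (5/(-1) + 3)² = (5*(-1) + 3)² = (-5 + 3)² = (-2)² = 4)
-1601 + R(-17) = -1601 + 4 = -1597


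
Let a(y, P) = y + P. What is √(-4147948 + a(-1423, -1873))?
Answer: 2*I*√1037811 ≈ 2037.5*I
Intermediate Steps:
a(y, P) = P + y
√(-4147948 + a(-1423, -1873)) = √(-4147948 + (-1873 - 1423)) = √(-4147948 - 3296) = √(-4151244) = 2*I*√1037811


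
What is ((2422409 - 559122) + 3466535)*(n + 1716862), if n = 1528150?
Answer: 17295336347864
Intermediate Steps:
((2422409 - 559122) + 3466535)*(n + 1716862) = ((2422409 - 559122) + 3466535)*(1528150 + 1716862) = (1863287 + 3466535)*3245012 = 5329822*3245012 = 17295336347864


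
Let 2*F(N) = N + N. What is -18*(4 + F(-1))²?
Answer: -162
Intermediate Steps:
F(N) = N (F(N) = (N + N)/2 = (2*N)/2 = N)
-18*(4 + F(-1))² = -18*(4 - 1)² = -18*3² = -18*9 = -162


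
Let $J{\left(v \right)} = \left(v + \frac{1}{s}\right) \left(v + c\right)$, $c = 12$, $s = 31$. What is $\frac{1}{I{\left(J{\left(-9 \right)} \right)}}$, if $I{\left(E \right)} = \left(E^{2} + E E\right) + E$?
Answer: $\frac{961}{1365258} \approx 0.0007039$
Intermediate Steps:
$J{\left(v \right)} = \left(12 + v\right) \left(\frac{1}{31} + v\right)$ ($J{\left(v \right)} = \left(v + \frac{1}{31}\right) \left(v + 12\right) = \left(v + \frac{1}{31}\right) \left(12 + v\right) = \left(\frac{1}{31} + v\right) \left(12 + v\right) = \left(12 + v\right) \left(\frac{1}{31} + v\right)$)
$I{\left(E \right)} = E + 2 E^{2}$ ($I{\left(E \right)} = \left(E^{2} + E^{2}\right) + E = 2 E^{2} + E = E + 2 E^{2}$)
$\frac{1}{I{\left(J{\left(-9 \right)} \right)}} = \frac{1}{\left(\frac{12}{31} + \frac{1}{31} \left(-9\right) - 9 \left(12 - 9\right)\right) \left(1 + 2 \left(\frac{12}{31} + \frac{1}{31} \left(-9\right) - 9 \left(12 - 9\right)\right)\right)} = \frac{1}{\left(\frac{12}{31} - \frac{9}{31} - 27\right) \left(1 + 2 \left(\frac{12}{31} - \frac{9}{31} - 27\right)\right)} = \frac{1}{\left(- \frac{834}{31}\right) \left(1 + 2 \left(- \frac{834}{31}\right)\right)} = \frac{1}{\left(- \frac{834}{31}\right) \left(1 - \frac{1668}{31}\right)} = \frac{1}{\left(- \frac{834}{31}\right) \left(- \frac{1637}{31}\right)} = \frac{1}{\frac{1365258}{961}} = \frac{961}{1365258}$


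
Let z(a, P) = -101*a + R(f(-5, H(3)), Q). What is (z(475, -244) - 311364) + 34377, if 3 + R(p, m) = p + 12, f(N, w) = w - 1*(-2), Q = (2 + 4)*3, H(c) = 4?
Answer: -324947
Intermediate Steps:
Q = 18 (Q = 6*3 = 18)
f(N, w) = 2 + w (f(N, w) = w + 2 = 2 + w)
R(p, m) = 9 + p (R(p, m) = -3 + (p + 12) = -3 + (12 + p) = 9 + p)
z(a, P) = 15 - 101*a (z(a, P) = -101*a + (9 + (2 + 4)) = -101*a + (9 + 6) = -101*a + 15 = 15 - 101*a)
(z(475, -244) - 311364) + 34377 = ((15 - 101*475) - 311364) + 34377 = ((15 - 47975) - 311364) + 34377 = (-47960 - 311364) + 34377 = -359324 + 34377 = -324947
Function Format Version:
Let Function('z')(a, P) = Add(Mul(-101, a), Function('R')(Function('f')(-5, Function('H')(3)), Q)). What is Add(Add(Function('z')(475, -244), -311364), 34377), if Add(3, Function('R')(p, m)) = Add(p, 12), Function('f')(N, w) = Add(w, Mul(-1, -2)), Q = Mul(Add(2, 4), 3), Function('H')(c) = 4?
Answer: -324947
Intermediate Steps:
Q = 18 (Q = Mul(6, 3) = 18)
Function('f')(N, w) = Add(2, w) (Function('f')(N, w) = Add(w, 2) = Add(2, w))
Function('R')(p, m) = Add(9, p) (Function('R')(p, m) = Add(-3, Add(p, 12)) = Add(-3, Add(12, p)) = Add(9, p))
Function('z')(a, P) = Add(15, Mul(-101, a)) (Function('z')(a, P) = Add(Mul(-101, a), Add(9, Add(2, 4))) = Add(Mul(-101, a), Add(9, 6)) = Add(Mul(-101, a), 15) = Add(15, Mul(-101, a)))
Add(Add(Function('z')(475, -244), -311364), 34377) = Add(Add(Add(15, Mul(-101, 475)), -311364), 34377) = Add(Add(Add(15, -47975), -311364), 34377) = Add(Add(-47960, -311364), 34377) = Add(-359324, 34377) = -324947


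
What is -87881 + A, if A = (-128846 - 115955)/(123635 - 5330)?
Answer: -10397006506/118305 ≈ -87883.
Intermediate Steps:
A = -244801/118305 ≈ -2.0692
-87881 + A = -87881 - 244801/118305 = -10397006506/118305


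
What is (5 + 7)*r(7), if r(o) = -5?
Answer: -60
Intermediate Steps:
(5 + 7)*r(7) = (5 + 7)*(-5) = 12*(-5) = -60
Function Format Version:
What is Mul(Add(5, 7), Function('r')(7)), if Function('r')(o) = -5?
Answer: -60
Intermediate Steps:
Mul(Add(5, 7), Function('r')(7)) = Mul(Add(5, 7), -5) = Mul(12, -5) = -60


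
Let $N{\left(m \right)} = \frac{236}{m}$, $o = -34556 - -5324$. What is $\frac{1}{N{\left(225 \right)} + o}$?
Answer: $- \frac{225}{6576964} \approx -3.421 \cdot 10^{-5}$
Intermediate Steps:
$o = -29232$ ($o = -34556 + 5324 = -29232$)
$\frac{1}{N{\left(225 \right)} + o} = \frac{1}{\frac{236}{225} - 29232} = \frac{1}{- \frac{6576964}{225}} = - \frac{225}{6576964}$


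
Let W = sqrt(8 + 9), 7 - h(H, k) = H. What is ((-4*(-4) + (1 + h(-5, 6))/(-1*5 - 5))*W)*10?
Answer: 147*sqrt(17) ≈ 606.10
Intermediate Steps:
h(H, k) = 7 - H
W = sqrt(17) ≈ 4.1231
((-4*(-4) + (1 + h(-5, 6))/(-1*5 - 5))*W)*10 = ((-4*(-4) + (1 + (7 - 1*(-5)))/(-1*5 - 5))*sqrt(17))*10 = ((16 + (1 + (7 + 5))/(-5 - 5))*sqrt(17))*10 = ((16 + (1 + 12)/(-10))*sqrt(17))*10 = ((16 + 13*(-1/10))*sqrt(17))*10 = ((16 - 13/10)*sqrt(17))*10 = (147*sqrt(17)/10)*10 = 147*sqrt(17)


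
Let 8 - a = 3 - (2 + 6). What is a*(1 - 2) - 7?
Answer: -20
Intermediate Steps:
a = 13 (a = 8 - (3 - (2 + 6)) = 8 - (3 - 1*8) = 8 - (3 - 8) = 8 - 1*(-5) = 8 + 5 = 13)
a*(1 - 2) - 7 = 13*(1 - 2) - 7 = 13*(-1) - 7 = -13 - 7 = -20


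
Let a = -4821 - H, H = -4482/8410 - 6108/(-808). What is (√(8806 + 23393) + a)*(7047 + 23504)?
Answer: -125288855543613/849410 + 30551*√32199 ≈ -1.4202e+8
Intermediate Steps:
H = 5968353/849410 (H = -4482*1/8410 - 6108*(-1/808) = -2241/4205 + 1527/202 = 5968353/849410 ≈ 7.0265)
a = -4100973963/849410 (a = -4821 - 1*5968353/849410 = -4821 - 5968353/849410 = -4100973963/849410 ≈ -4828.0)
(√(8806 + 23393) + a)*(7047 + 23504) = (√(8806 + 23393) - 4100973963/849410)*(7047 + 23504) = (√32199 - 4100973963/849410)*30551 = (-4100973963/849410 + √32199)*30551 = -125288855543613/849410 + 30551*√32199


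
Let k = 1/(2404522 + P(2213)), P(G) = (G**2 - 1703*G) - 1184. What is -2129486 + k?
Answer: -7521276408447/3531968 ≈ -2.1295e+6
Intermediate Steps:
P(G) = -1184 + G**2 - 1703*G
k = 1/3531968 (k = 1/(2404522 + (-1184 + 2213**2 - 1703*2213)) = 1/(2404522 + (-1184 + 4897369 - 3768739)) = 1/(2404522 + 1127446) = 1/3531968 ≈ 2.8313e-7)
-2129486 + k = -2129486 + 1/3531968 = -7521276408447/3531968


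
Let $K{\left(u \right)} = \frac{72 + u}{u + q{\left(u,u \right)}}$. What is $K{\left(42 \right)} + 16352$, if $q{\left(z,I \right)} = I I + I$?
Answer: $\frac{5036435}{308} \approx 16352.0$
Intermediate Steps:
$q{\left(z,I \right)} = I + I^{2}$ ($q{\left(z,I \right)} = I^{2} + I = I + I^{2}$)
$K{\left(u \right)} = \frac{72 + u}{u + u \left(1 + u\right)}$
$K{\left(42 \right)} + 16352 = \frac{72 + 42}{42 \left(2 + 42\right)} + 16352 = \frac{1}{42} \cdot \frac{1}{44} \cdot 114 + 16352 = \frac{19}{308} + 16352 = \frac{5036435}{308}$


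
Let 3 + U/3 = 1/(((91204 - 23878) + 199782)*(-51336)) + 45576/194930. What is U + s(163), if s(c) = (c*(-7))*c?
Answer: -82856957283094553401/445488353036640 ≈ -1.8599e+5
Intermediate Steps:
s(c) = -7*c**2 (s(c) = (-7*c)*c = -7*c**2)
U = -3696920281136281/445488353036640 (U = -9 + 3*(1/(((91204 - 23878) + 199782)*(-51336)) + 45576/194930) = -9 + 3*(-1/51336/(67326 + 199782) + 45576*(1/194930)) = -9 + 3*(-1/51336/267108 + 22788/97465) = -9 + 3*((1/267108)*(-1/51336) + 22788/97465) = -9 + 3*(-1/13712256288 + 22788/97465) = -9 + 3*(312474896193479/1336465059109920) = -9 + 312474896193479/445488353036640 = -3696920281136281/445488353036640 ≈ -8.2986)
U + s(163) = -3696920281136281/445488353036640 - 7*163**2 = -3696920281136281/445488353036640 - 7*26569 = -3696920281136281/445488353036640 - 185983 = -82856957283094553401/445488353036640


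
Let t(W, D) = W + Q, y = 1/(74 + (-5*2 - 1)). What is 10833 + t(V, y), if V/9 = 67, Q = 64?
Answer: 11500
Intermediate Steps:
V = 603 (V = 9*67 = 603)
y = 1/63 (y = 1/(74 + (-10 - 1)) = 1/(74 - 11) = 1/63 ≈ 0.015873)
t(W, D) = 64 + W (t(W, D) = W + 64 = 64 + W)
10833 + t(V, y) = 10833 + (64 + 603) = 10833 + 667 = 11500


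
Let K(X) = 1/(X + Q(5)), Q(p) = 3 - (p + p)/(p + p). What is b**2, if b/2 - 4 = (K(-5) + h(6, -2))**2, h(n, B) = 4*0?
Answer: 5476/81 ≈ 67.605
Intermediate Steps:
h(n, B) = 0
Q(p) = 2 (Q(p) = 3 - 2*p/(2*p) = 3 - 2*p*1/(2*p) = 3 - 1*1 = 3 - 1 = 2)
K(X) = 1/(2 + X) (K(X) = 1/(X + 2) = 1/(2 + X))
b = 74/9 (b = 8 + 2*(1/(2 - 5) + 0)**2 = 8 + 2*(1/(-3) + 0)**2 = 8 + 2*(-1/3 + 0)**2 = 8 + 2*(-1/3)**2 = 8 + 2*(1/9) = 8 + 2/9 = 74/9 ≈ 8.2222)
b**2 = (74/9)**2 = 5476/81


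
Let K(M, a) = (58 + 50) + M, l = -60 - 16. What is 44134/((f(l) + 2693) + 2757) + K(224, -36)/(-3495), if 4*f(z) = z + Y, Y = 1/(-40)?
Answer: 8130412804/1012337235 ≈ 8.0313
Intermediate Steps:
Y = -1/40 ≈ -0.025000
l = -76
f(z) = -1/160 + z/4 (f(z) = (z - 1/40)/4 = (-1/40 + z)/4 = -1/160 + z/4)
K(M, a) = 108 + M
44134/((f(l) + 2693) + 2757) + K(224, -36)/(-3495) = 44134/(((-1/160 + (¼)*(-76)) + 2693) + 2757) + (108 + 224)/(-3495) = 44134/(((-1/160 - 19) + 2693) + 2757) + 332*(-1/3495) = 44134/((-3041/160 + 2693) + 2757) - 332/3495 = 44134/(427839/160 + 2757) - 332/3495 = 44134/(868959/160) - 332/3495 = 44134*(160/868959) - 332/3495 = 7061440/868959 - 332/3495 = 8130412804/1012337235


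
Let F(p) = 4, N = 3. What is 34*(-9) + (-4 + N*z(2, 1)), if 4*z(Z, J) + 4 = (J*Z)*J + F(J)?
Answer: -617/2 ≈ -308.50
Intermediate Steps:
z(Z, J) = Z*J²/4 (z(Z, J) = -1 + ((J*Z)*J + 4)/4 = -1 + (Z*J² + 4)/4 = -1 + (4 + Z*J²)/4 = -1 + (1 + Z*J²/4) = Z*J²/4)
34*(-9) + (-4 + N*z(2, 1)) = 34*(-9) + (-4 + 3*((¼)*2*1²)) = -306 + (-4 + 3*((¼)*2*1)) = -306 + (-4 + 3*(½)) = -306 + (-4 + 3/2) = -306 - 5/2 = -617/2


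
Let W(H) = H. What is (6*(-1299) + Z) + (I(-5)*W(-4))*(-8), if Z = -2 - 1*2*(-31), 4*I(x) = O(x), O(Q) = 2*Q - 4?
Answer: -7846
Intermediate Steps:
O(Q) = -4 + 2*Q
I(x) = -1 + x/2 (I(x) = (-4 + 2*x)/4 = -1 + x/2)
Z = 60 (Z = -2 - 2*(-31) = -2 + 62 = 60)
(6*(-1299) + Z) + (I(-5)*W(-4))*(-8) = (6*(-1299) + 60) + ((-1 + (1/2)*(-5))*(-4))*(-8) = (-7794 + 60) + ((-1 - 5/2)*(-4))*(-8) = -7734 - 7/2*(-4)*(-8) = -7734 + 14*(-8) = -7734 - 112 = -7846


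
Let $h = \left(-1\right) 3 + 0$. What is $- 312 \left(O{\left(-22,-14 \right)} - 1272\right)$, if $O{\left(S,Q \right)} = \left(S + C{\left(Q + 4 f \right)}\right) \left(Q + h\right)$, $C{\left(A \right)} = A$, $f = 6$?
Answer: $333216$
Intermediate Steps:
$h = -3$ ($h = -3 + 0 = -3$)
$O{\left(S,Q \right)} = \left(-3 + Q\right) \left(24 + Q + S\right)$ ($O{\left(S,Q \right)} = \left(S + \left(Q + 4 \cdot 6\right)\right) \left(Q - 3\right) = \left(S + \left(Q + 24\right)\right) \left(-3 + Q\right) = \left(S + \left(24 + Q\right)\right) \left(-3 + Q\right) = \left(24 + Q + S\right) \left(-3 + Q\right) = \left(-3 + Q\right) \left(24 + Q + S\right)$)
$- 312 \left(O{\left(-22,-14 \right)} - 1272\right) = - 312 \left(\left(-72 + \left(-14\right)^{2} - -66 + 21 \left(-14\right) - -308\right) - 1272\right) = - 312 \left(\left(-72 + 196 + 66 - 294 + 308\right) - 1272\right) = - 312 \left(204 - 1272\right) = \left(-312\right) \left(-1068\right) = 333216$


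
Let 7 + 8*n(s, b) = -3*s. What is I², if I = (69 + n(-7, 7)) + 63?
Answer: 286225/16 ≈ 17889.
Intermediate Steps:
n(s, b) = -7/8 - 3*s/8 (n(s, b) = -7/8 + (-3*s)/8 = -7/8 - 3*s/8)
I = 535/4 (I = (69 + (-7/8 - 3/8*(-7))) + 63 = (69 + (-7/8 + 21/8)) + 63 = (69 + 7/4) + 63 = 283/4 + 63 = 535/4 ≈ 133.75)
I² = (535/4)² = 286225/16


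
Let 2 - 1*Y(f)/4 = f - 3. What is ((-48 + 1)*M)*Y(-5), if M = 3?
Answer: -5640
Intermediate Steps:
Y(f) = 20 - 4*f (Y(f) = 8 - 4*(f - 3) = 8 - 4*(-3 + f) = 8 + (12 - 4*f) = 20 - 4*f)
((-48 + 1)*M)*Y(-5) = ((-48 + 1)*3)*(20 - 4*(-5)) = (-47*3)*(20 + 20) = -141*40 = -5640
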